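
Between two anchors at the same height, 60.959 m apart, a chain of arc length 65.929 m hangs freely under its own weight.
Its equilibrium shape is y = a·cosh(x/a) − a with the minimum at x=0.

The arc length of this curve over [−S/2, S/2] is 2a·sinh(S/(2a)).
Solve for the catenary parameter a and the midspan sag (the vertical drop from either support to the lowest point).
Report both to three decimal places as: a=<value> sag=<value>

a=44.102 sag=10.958

seed: a₀ = √(S³/(24(L−S))) = √(60.959³/(24·4.970)) = 43.578566
iter 1: u=0.699415  f(a)=+1.230e-01  f'(a)=-2.394e-01  a ← 43.578566 − (+1.230e-01/-2.394e-01) = 44.092193
iter 2: u=0.691268  f(a)=+2.208e-03  f'(a)=-2.309e-01  a ← 44.092193 − (+2.208e-03/-2.309e-01) = 44.101755
iter 3: u=0.691118  f(a)=+7.407e-07  f'(a)=-2.308e-01  a ← 44.101755 − (+7.407e-07/-2.308e-01) = 44.101758
iter 4: u=0.691118  f(a)=+9.948e-14  f'(a)=-2.308e-01  a ← 44.101758 − (+9.948e-14/-2.308e-01) = 44.101758
converged: |Δa| < 1e-12 after 4 iterations
sag = a·(cosh(S/(2a)) − 1) = 44.101758·(cosh(0.691118) − 1) = 10.958421
T_max/T_min = cosh(S/(2a)) = 1.248480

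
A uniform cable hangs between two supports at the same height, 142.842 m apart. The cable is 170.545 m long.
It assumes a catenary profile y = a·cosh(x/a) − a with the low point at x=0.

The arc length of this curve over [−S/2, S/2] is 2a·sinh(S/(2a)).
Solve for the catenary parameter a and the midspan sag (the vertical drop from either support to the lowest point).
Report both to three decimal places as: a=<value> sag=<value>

seed: a₀ = √(S³/(24(L−S))) = √(142.842³/(24·27.703)) = 66.208670
iter 1: u=1.078726  f(a)=+1.657e+00  f'(a)=-9.384e-01  a ← 66.208670 − (+1.657e+00/-9.384e-01) = 67.974759
iter 2: u=1.050699  f(a)=+6.862e-02  f'(a)=-8.621e-01  a ← 67.974759 − (+6.862e-02/-8.621e-01) = 68.054360
iter 3: u=1.049470  f(a)=+1.289e-04  f'(a)=-8.589e-01  a ← 68.054360 − (+1.289e-04/-8.589e-01) = 68.054510
iter 4: u=1.049468  f(a)=+4.570e-10  f'(a)=-8.589e-01  a ← 68.054510 − (+4.570e-10/-8.589e-01) = 68.054510
iter 5: u=1.049468  f(a)=+2.842e-14  f'(a)=-8.589e-01  a ← 68.054510 − (+2.842e-14/-8.589e-01) = 68.054510
converged: |Δa| < 1e-12 after 5 iterations
sag = a·(cosh(S/(2a)) − 1) = 68.054510·(cosh(1.049468) − 1) = 41.045516
T_max/T_min = cosh(S/(2a)) = 1.603127

a=68.055 sag=41.046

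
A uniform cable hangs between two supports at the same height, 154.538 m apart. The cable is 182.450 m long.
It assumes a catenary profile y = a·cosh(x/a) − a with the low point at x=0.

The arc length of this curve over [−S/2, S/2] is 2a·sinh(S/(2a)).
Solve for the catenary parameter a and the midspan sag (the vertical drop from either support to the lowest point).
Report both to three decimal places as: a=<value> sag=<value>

seed: a₀ = √(S³/(24(L−S))) = √(154.538³/(24·27.912)) = 74.225278
iter 1: u=1.041007  f(a)=+1.552e+00  f'(a)=-8.368e-01  a ← 74.225278 − (+1.552e+00/-8.368e-01) = 76.079963
iter 2: u=1.015629  f(a)=+6.008e-02  f'(a)=-7.732e-01  a ← 76.079963 − (+6.008e-02/-7.732e-01) = 76.157664
iter 3: u=1.014593  f(a)=+9.804e-05  f'(a)=-7.706e-01  a ← 76.157664 − (+9.804e-05/-7.706e-01) = 76.157791
iter 4: u=1.014591  f(a)=+2.620e-10  f'(a)=-7.706e-01  a ← 76.157791 − (+2.620e-10/-7.706e-01) = 76.157791
iter 5: u=1.014591  f(a)=+0.000e+00  f'(a)=-7.706e-01  a ← 76.157791 − (+0.000e+00/-7.706e-01) = 76.157791
converged: |Δa| < 1e-12 after 5 iterations
sag = a·(cosh(S/(2a)) − 1) = 76.157791·(cosh(1.014591) − 1) = 42.678271
T_max/T_min = cosh(S/(2a)) = 1.560393

a=76.158 sag=42.678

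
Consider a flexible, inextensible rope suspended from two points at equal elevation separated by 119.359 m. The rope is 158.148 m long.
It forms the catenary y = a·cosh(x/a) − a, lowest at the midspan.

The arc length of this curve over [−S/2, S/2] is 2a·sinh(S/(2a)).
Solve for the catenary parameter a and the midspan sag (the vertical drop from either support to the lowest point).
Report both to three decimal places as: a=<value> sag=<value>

seed: a₀ = √(S³/(24(L−S))) = √(119.359³/(24·38.789)) = 42.738851
iter 1: u=1.396376  f(a)=+3.962e+00  f'(a)=-2.195e+00  a ← 42.738851 − (+3.962e+00/-2.195e+00) = 44.544181
iter 2: u=1.339782  f(a)=+2.649e-01  f'(a)=-1.910e+00  a ← 44.544181 − (+2.649e-01/-1.910e+00) = 44.682847
iter 3: u=1.335624  f(a)=+1.371e-03  f'(a)=-1.890e+00  a ← 44.682847 − (+1.371e-03/-1.890e+00) = 44.683572
iter 4: u=1.335603  f(a)=+3.718e-08  f'(a)=-1.890e+00  a ← 44.683572 − (+3.718e-08/-1.890e+00) = 44.683572
iter 5: u=1.335603  f(a)=+0.000e+00  f'(a)=-1.890e+00  a ← 44.683572 − (+0.000e+00/-1.890e+00) = 44.683572
converged: |Δa| < 1e-12 after 5 iterations
sag = a·(cosh(S/(2a)) − 1) = 44.683572·(cosh(1.335603) − 1) = 46.142190
T_max/T_min = cosh(S/(2a)) = 2.032643

a=44.684 sag=46.142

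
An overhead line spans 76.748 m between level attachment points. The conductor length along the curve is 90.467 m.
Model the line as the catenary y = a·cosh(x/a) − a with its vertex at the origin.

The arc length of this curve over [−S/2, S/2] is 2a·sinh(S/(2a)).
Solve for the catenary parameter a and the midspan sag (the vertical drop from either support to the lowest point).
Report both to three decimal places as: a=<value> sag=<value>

a=38.009 sag=21.074

seed: a₀ = √(S³/(24(L−S))) = √(76.748³/(24·13.719)) = 37.053885
iter 1: u=1.035627  f(a)=+7.548e-01  f'(a)=-8.230e-01  a ← 37.053885 − (+7.548e-01/-8.230e-01) = 37.970964
iter 2: u=1.010614  f(a)=+2.893e-02  f'(a)=-7.610e-01  a ← 37.970964 − (+2.893e-02/-7.610e-01) = 38.008978
iter 3: u=1.009604  f(a)=+4.625e-05  f'(a)=-7.586e-01  a ← 38.008978 − (+4.625e-05/-7.586e-01) = 38.009039
iter 4: u=1.009602  f(a)=+1.186e-10  f'(a)=-7.586e-01  a ← 38.009039 − (+1.186e-10/-7.586e-01) = 38.009039
iter 5: u=1.009602  f(a)=+0.000e+00  f'(a)=-7.586e-01  a ← 38.009039 − (+0.000e+00/-7.586e-01) = 38.009039
converged: |Δa| < 1e-12 after 5 iterations
sag = a·(cosh(S/(2a)) − 1) = 38.009039·(cosh(1.009602) − 1) = 21.073586
T_max/T_min = cosh(S/(2a)) = 1.554436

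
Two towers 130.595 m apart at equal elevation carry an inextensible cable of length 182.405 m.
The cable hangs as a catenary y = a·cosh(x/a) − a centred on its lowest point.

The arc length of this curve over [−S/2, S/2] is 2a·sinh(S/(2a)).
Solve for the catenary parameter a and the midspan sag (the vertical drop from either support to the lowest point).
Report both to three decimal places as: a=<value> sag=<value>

a=44.642 sag=56.900

seed: a₀ = √(S³/(24(L−S))) = √(130.595³/(24·51.810)) = 42.323094
iter 1: u=1.542834  f(a)=+6.528e+00  f'(a)=-3.083e+00  a ← 42.323094 − (+6.528e+00/-3.083e+00) = 44.440448
iter 2: u=1.469326  f(a)=+5.218e-01  f'(a)=-2.608e+00  a ← 44.440448 − (+5.218e-01/-2.608e+00) = 44.640535
iter 3: u=1.462740  f(a)=+3.975e-03  f'(a)=-2.568e+00  a ← 44.640535 − (+3.975e-03/-2.568e+00) = 44.642083
iter 4: u=1.462689  f(a)=+2.346e-07  f'(a)=-2.568e+00  a ← 44.642083 − (+2.346e-07/-2.568e+00) = 44.642083
iter 5: u=1.462689  f(a)=+5.684e-14  f'(a)=-2.568e+00  a ← 44.642083 − (+5.684e-14/-2.568e+00) = 44.642083
converged: |Δa| < 1e-12 after 5 iterations
sag = a·(cosh(S/(2a)) − 1) = 44.642083·(cosh(1.462689) − 1) = 56.900083
T_max/T_min = cosh(S/(2a)) = 2.274584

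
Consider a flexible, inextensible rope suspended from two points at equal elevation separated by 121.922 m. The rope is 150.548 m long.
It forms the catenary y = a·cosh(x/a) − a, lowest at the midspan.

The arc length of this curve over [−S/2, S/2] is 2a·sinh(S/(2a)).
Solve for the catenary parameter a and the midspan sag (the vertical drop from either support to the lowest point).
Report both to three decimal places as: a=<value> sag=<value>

a=53.080 sag=39.027

seed: a₀ = √(S³/(24(L−S))) = √(121.922³/(24·28.626)) = 51.361437
iter 1: u=1.186902  f(a)=+2.085e+00  f'(a)=-1.280e+00  a ← 51.361437 − (+2.085e+00/-1.280e+00) = 52.990792
iter 2: u=1.150407  f(a)=+1.033e-01  f'(a)=-1.156e+00  a ← 52.990792 − (+1.033e-01/-1.156e+00) = 53.080201
iter 3: u=1.148470  f(a)=+2.831e-04  f'(a)=-1.150e+00  a ← 53.080201 − (+2.831e-04/-1.150e+00) = 53.080447
iter 4: u=1.148464  f(a)=+2.137e-09  f'(a)=-1.149e+00  a ← 53.080447 − (+2.137e-09/-1.149e+00) = 53.080447
iter 5: u=1.148464  f(a)=+0.000e+00  f'(a)=-1.149e+00  a ← 53.080447 − (+0.000e+00/-1.149e+00) = 53.080447
converged: |Δa| < 1e-12 after 5 iterations
sag = a·(cosh(S/(2a)) − 1) = 53.080447·(cosh(1.148464) − 1) = 39.026604
T_max/T_min = cosh(S/(2a)) = 1.735235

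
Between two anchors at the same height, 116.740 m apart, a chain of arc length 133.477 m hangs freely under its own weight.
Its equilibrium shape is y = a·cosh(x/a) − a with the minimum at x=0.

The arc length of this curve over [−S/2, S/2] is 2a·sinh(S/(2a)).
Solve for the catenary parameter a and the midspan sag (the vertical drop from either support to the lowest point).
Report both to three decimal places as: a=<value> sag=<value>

seed: a₀ = √(S³/(24(L−S))) = √(116.740³/(24·16.737)) = 62.933966
iter 1: u=0.927480  f(a)=+7.348e-01  f'(a)=-5.791e-01  a ← 62.933966 − (+7.348e-01/-5.791e-01) = 64.202884
iter 2: u=0.909149  f(a)=+2.281e-02  f'(a)=-5.436e-01  a ← 64.202884 − (+2.281e-02/-5.436e-01) = 64.244846
iter 3: u=0.908555  f(a)=+2.355e-05  f'(a)=-5.425e-01  a ← 64.244846 − (+2.355e-05/-5.425e-01) = 64.244889
iter 4: u=0.908555  f(a)=+2.518e-11  f'(a)=-5.425e-01  a ← 64.244889 − (+2.518e-11/-5.425e-01) = 64.244889
converged: |Δa| < 1e-12 after 4 iterations
sag = a·(cosh(S/(2a)) − 1) = 64.244889·(cosh(0.908555) − 1) = 28.391136
T_max/T_min = cosh(S/(2a)) = 1.441921

a=64.245 sag=28.391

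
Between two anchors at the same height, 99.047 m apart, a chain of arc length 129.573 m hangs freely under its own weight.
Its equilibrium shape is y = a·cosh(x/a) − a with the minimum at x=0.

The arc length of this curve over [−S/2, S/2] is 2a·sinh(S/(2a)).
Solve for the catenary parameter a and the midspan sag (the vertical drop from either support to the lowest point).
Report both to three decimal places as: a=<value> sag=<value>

seed: a₀ = √(S³/(24(L−S))) = √(99.047³/(24·30.526)) = 36.418447
iter 1: u=1.359847  f(a)=+2.950e+00  f'(a)=-2.008e+00  a ← 36.418447 − (+2.950e+00/-2.008e+00) = 37.887830
iter 2: u=1.307108  f(a)=+1.879e-01  f'(a)=-1.759e+00  a ← 37.887830 − (+1.879e-01/-1.759e+00) = 37.994655
iter 3: u=1.303433  f(a)=+8.775e-04  f'(a)=-1.743e+00  a ← 37.994655 − (+8.775e-04/-1.743e+00) = 37.995158
iter 4: u=1.303416  f(a)=+1.933e-08  f'(a)=-1.743e+00  a ← 37.995158 − (+1.933e-08/-1.743e+00) = 37.995158
iter 5: u=1.303416  f(a)=+2.842e-14  f'(a)=-1.743e+00  a ← 37.995158 − (+2.842e-14/-1.743e+00) = 37.995158
converged: |Δa| < 1e-12 after 5 iterations
sag = a·(cosh(S/(2a)) − 1) = 37.995158·(cosh(1.303416) − 1) = 37.110918
T_max/T_min = cosh(S/(2a)) = 1.976728

a=37.995 sag=37.111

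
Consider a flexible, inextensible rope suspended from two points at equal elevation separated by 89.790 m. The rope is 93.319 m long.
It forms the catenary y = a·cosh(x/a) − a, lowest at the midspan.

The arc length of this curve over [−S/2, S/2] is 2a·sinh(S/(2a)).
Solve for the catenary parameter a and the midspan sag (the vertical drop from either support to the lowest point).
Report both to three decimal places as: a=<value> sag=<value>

seed: a₀ = √(S³/(24(L−S))) = √(89.790³/(24·3.529)) = 92.450765
iter 1: u=0.485610  f(a)=+4.184e-02  f'(a)=-7.816e-02  a ← 92.450765 − (+4.184e-02/-7.816e-02) = 92.986139
iter 2: u=0.482814  f(a)=+3.663e-04  f'(a)=-7.680e-02  a ← 92.986139 − (+3.663e-04/-7.680e-02) = 92.990909
iter 3: u=0.482789  f(a)=+2.861e-08  f'(a)=-7.678e-02  a ← 92.990909 − (+2.861e-08/-7.678e-02) = 92.990909
iter 4: u=0.482789  f(a)=+0.000e+00  f'(a)=-7.678e-02  a ← 92.990909 − (+0.000e+00/-7.678e-02) = 92.990909
converged: |Δa| < 1e-12 after 4 iterations
sag = a·(cosh(S/(2a)) − 1) = 92.990909·(cosh(0.482789) − 1) = 11.049555
T_max/T_min = cosh(S/(2a)) = 1.118824

a=92.991 sag=11.050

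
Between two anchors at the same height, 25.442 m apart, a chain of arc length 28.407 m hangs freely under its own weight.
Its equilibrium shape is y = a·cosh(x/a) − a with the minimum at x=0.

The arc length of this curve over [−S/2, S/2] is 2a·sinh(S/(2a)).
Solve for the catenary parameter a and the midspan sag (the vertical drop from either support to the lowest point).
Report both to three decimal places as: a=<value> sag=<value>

seed: a₀ = √(S³/(24(L−S))) = √(25.442³/(24·2.965)) = 15.212791
iter 1: u=0.836204  f(a)=+1.054e-01  f'(a)=-4.177e-01  a ← 15.212791 − (+1.054e-01/-4.177e-01) = 15.465106
iter 2: u=0.822561  f(a)=+2.680e-03  f'(a)=-3.968e-01  a ← 15.465106 − (+2.680e-03/-3.968e-01) = 15.471860
iter 3: u=0.822202  f(a)=+1.832e-06  f'(a)=-3.962e-01  a ← 15.471860 − (+1.832e-06/-3.962e-01) = 15.471865
iter 4: u=0.822202  f(a)=+8.491e-13  f'(a)=-3.962e-01  a ← 15.471865 − (+8.491e-13/-3.962e-01) = 15.471865
converged: |Δa| < 1e-12 after 4 iterations
sag = a·(cosh(S/(2a)) − 1) = 15.471865·(cosh(0.822202) − 1) = 5.530945
T_max/T_min = cosh(S/(2a)) = 1.357484

a=15.472 sag=5.531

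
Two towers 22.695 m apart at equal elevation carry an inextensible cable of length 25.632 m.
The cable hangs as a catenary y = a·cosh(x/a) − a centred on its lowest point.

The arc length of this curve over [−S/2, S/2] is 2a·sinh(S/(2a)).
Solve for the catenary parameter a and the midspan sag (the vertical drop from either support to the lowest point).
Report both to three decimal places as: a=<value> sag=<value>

a=13.121 sag=5.221

seed: a₀ = √(S³/(24(L−S))) = √(22.695³/(24·2.937)) = 12.877682
iter 1: u=0.881176  f(a)=+1.162e-01  f'(a)=-4.926e-01  a ← 12.877682 − (+1.162e-01/-4.926e-01) = 13.113506
iter 2: u=0.865329  f(a)=+3.267e-03  f'(a)=-4.652e-01  a ← 13.113506 − (+3.267e-03/-4.652e-01) = 13.120530
iter 3: u=0.864866  f(a)=+2.751e-06  f'(a)=-4.644e-01  a ← 13.120530 − (+2.751e-06/-4.644e-01) = 13.120536
iter 4: u=0.864866  f(a)=+1.950e-12  f'(a)=-4.644e-01  a ← 13.120536 − (+1.950e-12/-4.644e-01) = 13.120536
converged: |Δa| < 1e-12 after 4 iterations
sag = a·(cosh(S/(2a)) − 1) = 13.120536·(cosh(0.864866) − 1) = 5.220629
T_max/T_min = cosh(S/(2a)) = 1.397898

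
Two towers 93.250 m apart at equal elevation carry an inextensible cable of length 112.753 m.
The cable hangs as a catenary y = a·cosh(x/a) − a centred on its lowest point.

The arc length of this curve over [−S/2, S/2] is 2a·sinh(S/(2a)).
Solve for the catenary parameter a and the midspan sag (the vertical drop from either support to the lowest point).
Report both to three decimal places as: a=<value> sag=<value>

a=42.869 sag=27.955

seed: a₀ = √(S³/(24(L−S))) = √(93.250³/(24·19.503)) = 41.621423
iter 1: u=1.120216  f(a)=+1.261e+00  f'(a)=-1.060e+00  a ← 41.621423 − (+1.261e+00/-1.060e+00) = 42.810780
iter 2: u=1.089095  f(a)=+5.607e-02  f'(a)=-9.678e-01  a ← 42.810780 − (+5.607e-02/-9.678e-01) = 42.868714
iter 3: u=1.087623  f(a)=+1.223e-04  f'(a)=-9.636e-01  a ← 42.868714 − (+1.223e-04/-9.636e-01) = 42.868840
iter 4: u=1.087620  f(a)=+5.844e-10  f'(a)=-9.636e-01  a ← 42.868840 − (+5.844e-10/-9.636e-01) = 42.868840
iter 5: u=1.087620  f(a)=+1.421e-14  f'(a)=-9.636e-01  a ← 42.868840 − (+1.421e-14/-9.636e-01) = 42.868840
converged: |Δa| < 1e-12 after 5 iterations
sag = a·(cosh(S/(2a)) − 1) = 42.868840·(cosh(1.087620) − 1) = 27.955218
T_max/T_min = cosh(S/(2a)) = 1.652110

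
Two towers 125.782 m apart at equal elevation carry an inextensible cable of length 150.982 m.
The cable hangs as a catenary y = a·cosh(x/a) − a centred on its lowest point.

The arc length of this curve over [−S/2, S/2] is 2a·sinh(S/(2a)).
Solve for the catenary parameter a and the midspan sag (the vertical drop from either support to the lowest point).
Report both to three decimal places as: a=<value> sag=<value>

a=59.011 sag=36.807

seed: a₀ = √(S³/(24(L−S))) = √(125.782³/(24·25.200)) = 57.361679
iter 1: u=1.096394  f(a)=+1.559e+00  f'(a)=-9.889e-01  a ← 57.361679 − (+1.559e+00/-9.889e-01) = 58.937891
iter 2: u=1.067072  f(a)=+6.656e-02  f'(a)=-9.061e-01  a ← 58.937891 − (+6.656e-02/-9.061e-01) = 59.011347
iter 3: u=1.065744  f(a)=+1.333e-04  f'(a)=-9.024e-01  a ← 59.011347 − (+1.333e-04/-9.024e-01) = 59.011495
iter 4: u=1.065742  f(a)=+5.375e-10  f'(a)=-9.024e-01  a ← 59.011495 − (+5.375e-10/-9.024e-01) = 59.011495
iter 5: u=1.065742  f(a)=-2.842e-14  f'(a)=-9.024e-01  a ← 59.011495 − (-2.842e-14/-9.024e-01) = 59.011495
converged: |Δa| < 1e-12 after 5 iterations
sag = a·(cosh(S/(2a)) − 1) = 59.011495·(cosh(1.065742) − 1) = 36.807332
T_max/T_min = cosh(S/(2a)) = 1.623732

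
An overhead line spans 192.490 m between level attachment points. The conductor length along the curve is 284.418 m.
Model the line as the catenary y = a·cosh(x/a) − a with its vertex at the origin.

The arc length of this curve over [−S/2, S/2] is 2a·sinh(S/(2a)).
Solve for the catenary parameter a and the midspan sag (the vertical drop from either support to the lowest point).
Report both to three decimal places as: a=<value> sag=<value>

seed: a₀ = √(S³/(24(L−S))) = √(192.490³/(24·91.928)) = 56.856842
iter 1: u=1.692760  f(a)=+1.411e+01  f'(a)=-4.260e+00  a ← 56.856842 − (+1.411e+01/-4.260e+00) = 60.167889
iter 2: u=1.599607  f(a)=+1.326e+00  f'(a)=-3.494e+00  a ← 60.167889 − (+1.326e+00/-3.494e+00) = 60.547442
iter 3: u=1.589580  f(a)=+1.440e-02  f'(a)=-3.418e+00  a ← 60.547442 − (+1.440e-02/-3.418e+00) = 60.551655
iter 4: u=1.589469  f(a)=+1.740e-06  f'(a)=-3.417e+00  a ← 60.551655 − (+1.740e-06/-3.417e+00) = 60.551656
iter 5: u=1.589469  f(a)=+5.684e-14  f'(a)=-3.417e+00  a ← 60.551656 − (+5.684e-14/-3.417e+00) = 60.551656
converged: |Δa| < 1e-12 after 5 iterations
sag = a·(cosh(S/(2a)) − 1) = 60.551656·(cosh(1.589469) − 1) = 94.011932
T_max/T_min = cosh(S/(2a)) = 2.552591

a=60.552 sag=94.012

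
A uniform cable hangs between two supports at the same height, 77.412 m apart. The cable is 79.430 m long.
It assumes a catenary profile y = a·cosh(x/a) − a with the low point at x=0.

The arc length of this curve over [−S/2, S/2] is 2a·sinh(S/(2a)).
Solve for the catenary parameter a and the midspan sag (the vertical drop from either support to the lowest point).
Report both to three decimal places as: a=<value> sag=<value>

a=98.250 sag=7.723

seed: a₀ = √(S³/(24(L−S))) = √(77.412³/(24·2.018)) = 97.869243
iter 1: u=0.395487  f(a)=+1.584e-02  f'(a)=-4.189e-02  a ← 97.869243 − (+1.584e-02/-4.189e-02) = 98.247416
iter 2: u=0.393965  f(a)=+9.229e-05  f'(a)=-4.140e-02  a ← 98.247416 − (+9.229e-05/-4.140e-02) = 98.249645
iter 3: u=0.393956  f(a)=+3.173e-09  f'(a)=-4.140e-02  a ← 98.249645 − (+3.173e-09/-4.140e-02) = 98.249645
iter 4: u=0.393956  f(a)=-1.421e-14  f'(a)=-4.140e-02  a ← 98.249645 − (-1.421e-14/-4.140e-02) = 98.249645
converged: |Δa| < 1e-12 after 4 iterations
sag = a·(cosh(S/(2a)) − 1) = 98.249645·(cosh(0.393956) − 1) = 7.723342
T_max/T_min = cosh(S/(2a)) = 1.078609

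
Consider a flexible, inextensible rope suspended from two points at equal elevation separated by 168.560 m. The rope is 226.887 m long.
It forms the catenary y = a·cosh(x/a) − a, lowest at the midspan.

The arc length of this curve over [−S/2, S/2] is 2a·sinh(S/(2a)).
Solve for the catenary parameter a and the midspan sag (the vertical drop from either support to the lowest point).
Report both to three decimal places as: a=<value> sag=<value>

seed: a₀ = √(S³/(24(L−S))) = √(168.560³/(24·58.327)) = 58.491309
iter 1: u=1.440898  f(a)=+6.363e+00  f'(a)=-2.440e+00  a ← 58.491309 − (+6.363e+00/-2.440e+00) = 61.098704
iter 2: u=1.379407  f(a)=+4.502e-01  f'(a)=-2.106e+00  a ← 61.098704 − (+4.502e-01/-2.106e+00) = 61.312460
iter 3: u=1.374598  f(a)=+2.633e-03  f'(a)=-2.082e+00  a ← 61.312460 − (+2.633e-03/-2.082e+00) = 61.313725
iter 4: u=1.374570  f(a)=+9.124e-08  f'(a)=-2.081e+00  a ← 61.313725 − (+9.124e-08/-2.081e+00) = 61.313725
iter 5: u=1.374570  f(a)=-5.684e-14  f'(a)=-2.081e+00  a ← 61.313725 − (-5.684e-14/-2.081e+00) = 61.313725
converged: |Δa| < 1e-12 after 5 iterations
sag = a·(cosh(S/(2a)) − 1) = 61.313725·(cosh(1.374570) − 1) = 67.638982
T_max/T_min = cosh(S/(2a)) = 2.103162

a=61.314 sag=67.639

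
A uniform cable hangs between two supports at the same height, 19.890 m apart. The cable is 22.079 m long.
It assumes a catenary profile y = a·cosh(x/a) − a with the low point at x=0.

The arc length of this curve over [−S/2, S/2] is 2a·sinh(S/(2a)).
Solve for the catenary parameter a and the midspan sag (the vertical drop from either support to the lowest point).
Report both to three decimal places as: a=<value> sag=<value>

a=12.435 sag=4.193

seed: a₀ = √(S³/(24(L−S))) = √(19.890³/(24·2.189)) = 12.238373
iter 1: u=0.812608  f(a)=+7.342e-02  f'(a)=-3.819e-01  a ← 12.238373 − (+7.342e-02/-3.819e-01) = 12.430616
iter 2: u=0.800041  f(a)=+1.766e-03  f'(a)=-3.637e-01  a ← 12.430616 − (+1.766e-03/-3.637e-01) = 12.435470
iter 3: u=0.799729  f(a)=+1.077e-06  f'(a)=-3.633e-01  a ← 12.435470 − (+1.077e-06/-3.633e-01) = 12.435473
iter 4: u=0.799728  f(a)=+4.050e-13  f'(a)=-3.633e-01  a ← 12.435473 − (+4.050e-13/-3.633e-01) = 12.435473
converged: |Δa| < 1e-12 after 4 iterations
sag = a·(cosh(S/(2a)) − 1) = 12.435473·(cosh(0.799728) − 1) = 4.193163
T_max/T_min = cosh(S/(2a)) = 1.337194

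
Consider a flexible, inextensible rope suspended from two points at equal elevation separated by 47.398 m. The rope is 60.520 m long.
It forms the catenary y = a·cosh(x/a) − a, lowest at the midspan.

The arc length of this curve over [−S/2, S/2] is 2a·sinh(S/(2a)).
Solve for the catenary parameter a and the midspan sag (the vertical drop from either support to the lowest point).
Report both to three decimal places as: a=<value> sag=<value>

seed: a₀ = √(S³/(24(L−S))) = √(47.398³/(24·13.122)) = 18.387995
iter 1: u=1.288830  f(a)=+1.134e+00  f'(a)=-1.679e+00  a ← 18.387995 − (+1.134e+00/-1.679e+00) = 19.063441
iter 2: u=1.243165  f(a)=+6.548e-02  f'(a)=-1.490e+00  a ← 19.063441 − (+6.548e-02/-1.490e+00) = 19.107383
iter 3: u=1.240306  f(a)=+2.479e-04  f'(a)=-1.479e+00  a ← 19.107383 − (+2.479e-04/-1.479e+00) = 19.107550
iter 4: u=1.240295  f(a)=+3.583e-09  f'(a)=-1.479e+00  a ← 19.107550 − (+3.583e-09/-1.479e+00) = 19.107550
iter 5: u=1.240295  f(a)=-1.421e-14  f'(a)=-1.479e+00  a ← 19.107550 − (-1.421e-14/-1.479e+00) = 19.107550
converged: |Δa| < 1e-12 after 5 iterations
sag = a·(cosh(S/(2a)) − 1) = 19.107550·(cosh(1.240295) − 1) = 16.680242
T_max/T_min = cosh(S/(2a)) = 1.872966

a=19.108 sag=16.680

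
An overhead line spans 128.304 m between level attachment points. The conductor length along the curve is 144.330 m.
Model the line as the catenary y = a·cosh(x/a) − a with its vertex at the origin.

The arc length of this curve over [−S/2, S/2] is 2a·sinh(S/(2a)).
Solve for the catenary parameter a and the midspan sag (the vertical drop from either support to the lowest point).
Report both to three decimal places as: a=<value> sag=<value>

seed: a₀ = √(S³/(24(L−S))) = √(128.304³/(24·16.026)) = 74.104077
iter 1: u=0.865701  f(a)=+6.114e-01  f'(a)=-4.658e-01  a ← 74.104077 − (+6.114e-01/-4.658e-01) = 75.416496
iter 2: u=0.850636  f(a)=+1.662e-02  f'(a)=-4.408e-01  a ← 75.416496 − (+1.662e-02/-4.408e-01) = 75.454198
iter 3: u=0.850211  f(a)=+1.304e-05  f'(a)=-4.401e-01  a ← 75.454198 − (+1.304e-05/-4.401e-01) = 75.454228
iter 4: u=0.850211  f(a)=+8.072e-12  f'(a)=-4.401e-01  a ← 75.454228 − (+8.072e-12/-4.401e-01) = 75.454228
converged: |Δa| < 1e-12 after 4 iterations
sag = a·(cosh(S/(2a)) − 1) = 75.454228·(cosh(0.850211) − 1) = 28.954238
T_max/T_min = cosh(S/(2a)) = 1.383732

a=75.454 sag=28.954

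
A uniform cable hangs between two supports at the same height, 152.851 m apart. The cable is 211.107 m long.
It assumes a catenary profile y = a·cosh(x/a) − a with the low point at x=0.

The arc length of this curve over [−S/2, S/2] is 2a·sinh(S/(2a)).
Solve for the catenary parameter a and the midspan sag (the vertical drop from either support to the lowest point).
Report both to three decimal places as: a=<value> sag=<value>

seed: a₀ = √(S³/(24(L−S))) = √(152.851³/(24·58.256)) = 50.538980
iter 1: u=1.512209  f(a)=+7.035e+00  f'(a)=-2.878e+00  a ← 50.538980 − (+7.035e+00/-2.878e+00) = 52.983927
iter 2: u=1.442428  f(a)=+5.428e-01  f'(a)=-2.449e+00  a ← 52.983927 − (+5.428e-01/-2.449e+00) = 53.205533
iter 3: u=1.436420  f(a)=+3.827e-03  f'(a)=-2.415e+00  a ← 53.205533 − (+3.827e-03/-2.415e+00) = 53.207118
iter 4: u=1.436377  f(a)=+1.932e-07  f'(a)=-2.414e+00  a ← 53.207118 − (+1.932e-07/-2.414e+00) = 53.207118
iter 5: u=1.436377  f(a)=-2.842e-14  f'(a)=-2.414e+00  a ← 53.207118 − (-2.842e-14/-2.414e+00) = 53.207118
converged: |Δa| < 1e-12 after 5 iterations
sag = a·(cosh(S/(2a)) − 1) = 53.207118·(cosh(1.436377) − 1) = 64.998376
T_max/T_min = cosh(S/(2a)) = 2.221611

a=53.207 sag=64.998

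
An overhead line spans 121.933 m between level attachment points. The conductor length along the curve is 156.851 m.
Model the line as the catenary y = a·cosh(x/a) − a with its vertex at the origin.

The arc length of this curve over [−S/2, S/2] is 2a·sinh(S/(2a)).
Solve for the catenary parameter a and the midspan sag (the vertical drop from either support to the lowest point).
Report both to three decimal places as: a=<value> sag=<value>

seed: a₀ = √(S³/(24(L−S))) = √(121.933³/(24·34.918)) = 46.510562
iter 1: u=1.310810  f(a)=+3.126e+00  f'(a)=-1.776e+00  a ← 46.510562 − (+3.126e+00/-1.776e+00) = 48.270592
iter 2: u=1.263015  f(a)=+1.862e-01  f'(a)=-1.570e+00  a ← 48.270592 − (+1.862e-01/-1.570e+00) = 48.389172
iter 3: u=1.259920  f(a)=+7.531e-04  f'(a)=-1.557e+00  a ← 48.389172 − (+7.531e-04/-1.557e+00) = 48.389656
iter 4: u=1.259908  f(a)=+1.243e-08  f'(a)=-1.557e+00  a ← 48.389656 − (+1.243e-08/-1.557e+00) = 48.389656
iter 5: u=1.259908  f(a)=+2.842e-14  f'(a)=-1.557e+00  a ← 48.389656 − (+2.842e-14/-1.557e+00) = 48.389656
converged: |Δa| < 1e-12 after 5 iterations
sag = a·(cosh(S/(2a)) − 1) = 48.389656·(cosh(1.259908) − 1) = 43.763032
T_max/T_min = cosh(S/(2a)) = 1.904388

a=48.390 sag=43.763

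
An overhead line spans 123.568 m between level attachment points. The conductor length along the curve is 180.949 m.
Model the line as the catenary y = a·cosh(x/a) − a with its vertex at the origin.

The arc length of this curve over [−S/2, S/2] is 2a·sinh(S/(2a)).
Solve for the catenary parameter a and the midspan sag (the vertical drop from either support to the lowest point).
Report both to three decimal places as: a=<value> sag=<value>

a=39.359 sag=59.306

seed: a₀ = √(S³/(24(L−S))) = √(123.568³/(24·57.381)) = 37.014284
iter 1: u=1.669193  f(a)=+8.545e+00  f'(a)=-4.055e+00  a ← 37.014284 − (+8.545e+00/-4.055e+00) = 39.121650
iter 2: u=1.579279  f(a)=+7.841e-01  f'(a)=-3.342e+00  a ← 39.121650 − (+7.841e-01/-3.342e+00) = 39.356267
iter 3: u=1.569864  f(a)=+8.075e-03  f'(a)=-3.273e+00  a ← 39.356267 − (+8.075e-03/-3.273e+00) = 39.358734
iter 4: u=1.569766  f(a)=+8.758e-07  f'(a)=-3.273e+00  a ← 39.358734 − (+8.758e-07/-3.273e+00) = 39.358734
iter 5: u=1.569766  f(a)=+5.684e-14  f'(a)=-3.273e+00  a ← 39.358734 − (+5.684e-14/-3.273e+00) = 39.358734
converged: |Δa| < 1e-12 after 5 iterations
sag = a·(cosh(S/(2a)) − 1) = 39.358734·(cosh(1.569766) − 1) = 59.306078
T_max/T_min = cosh(S/(2a)) = 2.506809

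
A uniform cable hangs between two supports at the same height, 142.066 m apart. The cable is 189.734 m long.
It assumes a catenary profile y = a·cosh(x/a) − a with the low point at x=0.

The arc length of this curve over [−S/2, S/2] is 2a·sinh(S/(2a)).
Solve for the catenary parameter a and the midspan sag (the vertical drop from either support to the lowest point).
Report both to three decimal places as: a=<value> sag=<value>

seed: a₀ = √(S³/(24(L−S))) = √(142.066³/(24·47.668)) = 50.062916
iter 1: u=1.418875  f(a)=+5.035e+00  f'(a)=-2.316e+00  a ← 50.062916 − (+5.035e+00/-2.316e+00) = 52.236546
iter 2: u=1.359833  f(a)=+3.465e-01  f'(a)=-2.008e+00  a ← 52.236546 − (+3.465e-01/-2.008e+00) = 52.409132
iter 3: u=1.355355  f(a)=+1.909e-03  f'(a)=-1.985e+00  a ← 52.409132 − (+1.909e-03/-1.985e+00) = 52.410093
iter 4: u=1.355331  f(a)=+5.864e-08  f'(a)=-1.985e+00  a ← 52.410093 − (+5.864e-08/-1.985e+00) = 52.410093
iter 5: u=1.355331  f(a)=+2.842e-14  f'(a)=-1.985e+00  a ← 52.410093 − (+2.842e-14/-1.985e+00) = 52.410093
converged: |Δa| < 1e-12 after 5 iterations
sag = a·(cosh(S/(2a)) − 1) = 52.410093·(cosh(1.355331) − 1) = 55.971481
T_max/T_min = cosh(S/(2a)) = 2.067952

a=52.410 sag=55.971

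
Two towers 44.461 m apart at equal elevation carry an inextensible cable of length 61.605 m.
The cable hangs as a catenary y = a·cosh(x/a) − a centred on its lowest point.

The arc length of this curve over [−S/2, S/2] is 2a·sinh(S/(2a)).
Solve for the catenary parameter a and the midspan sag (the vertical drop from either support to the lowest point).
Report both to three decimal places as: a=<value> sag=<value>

seed: a₀ = √(S³/(24(L−S))) = √(44.461³/(24·17.144)) = 14.615280
iter 1: u=1.521045  f(a)=+2.096e+00  f'(a)=-2.936e+00  a ← 14.615280 − (+2.096e+00/-2.936e+00) = 15.329276
iter 2: u=1.450199  f(a)=+1.634e-01  f'(a)=-2.494e+00  a ← 15.329276 − (+1.634e-01/-2.494e+00) = 15.394780
iter 3: u=1.444028  f(a)=+1.178e-03  f'(a)=-2.458e+00  a ← 15.394780 − (+1.178e-03/-2.458e+00) = 15.395259
iter 4: u=1.443983  f(a)=+6.225e-08  f'(a)=-2.458e+00  a ← 15.395259 − (+6.225e-08/-2.458e+00) = 15.395260
iter 5: u=1.443983  f(a)=-1.421e-14  f'(a)=-2.458e+00  a ← 15.395260 − (-1.421e-14/-2.458e+00) = 15.395260
converged: |Δa| < 1e-12 after 5 iterations
sag = a·(cosh(S/(2a)) − 1) = 15.395260·(cosh(1.443983) − 1) = 19.040304
T_max/T_min = cosh(S/(2a)) = 2.236764

a=15.395 sag=19.040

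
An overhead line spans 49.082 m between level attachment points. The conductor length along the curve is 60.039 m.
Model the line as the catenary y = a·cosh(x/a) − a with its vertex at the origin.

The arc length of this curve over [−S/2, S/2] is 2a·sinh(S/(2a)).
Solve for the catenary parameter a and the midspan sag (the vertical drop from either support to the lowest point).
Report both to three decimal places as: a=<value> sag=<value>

seed: a₀ = √(S³/(24(L−S))) = √(49.082³/(24·10.957)) = 21.204690
iter 1: u=1.157338  f(a)=+7.577e-01  f'(a)=-1.179e+00  a ← 21.204690 − (+7.577e-01/-1.179e+00) = 21.847495
iter 2: u=1.123287  f(a)=+3.582e-02  f'(a)=-1.070e+00  a ← 21.847495 − (+3.582e-02/-1.070e+00) = 21.880981
iter 3: u=1.121568  f(a)=+8.884e-05  f'(a)=-1.064e+00  a ← 21.880981 − (+8.884e-05/-1.064e+00) = 21.881064
iter 4: u=1.121563  f(a)=+5.495e-10  f'(a)=-1.064e+00  a ← 21.881064 − (+5.495e-10/-1.064e+00) = 21.881064
iter 5: u=1.121563  f(a)=-7.105e-15  f'(a)=-1.064e+00  a ← 21.881064 − (-7.105e-15/-1.064e+00) = 21.881064
converged: |Δa| < 1e-12 after 5 iterations
sag = a·(cosh(S/(2a)) − 1) = 21.881064·(cosh(1.121563) − 1) = 15.266632
T_max/T_min = cosh(S/(2a)) = 1.697710

a=21.881 sag=15.267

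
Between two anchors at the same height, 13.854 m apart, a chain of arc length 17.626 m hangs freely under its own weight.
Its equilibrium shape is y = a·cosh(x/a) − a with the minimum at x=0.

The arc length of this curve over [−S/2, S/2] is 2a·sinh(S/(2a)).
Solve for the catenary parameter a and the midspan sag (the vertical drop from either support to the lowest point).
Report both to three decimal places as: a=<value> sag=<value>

a=5.628 sag=4.829

seed: a₀ = √(S³/(24(L−S))) = √(13.854³/(24·3.772)) = 5.419651
iter 1: u=1.278127  f(a)=+3.204e-01  f'(a)=-1.633e+00  a ← 5.419651 − (+3.204e-01/-1.633e+00) = 5.615824
iter 2: u=1.233479  f(a)=+1.822e-02  f'(a)=-1.452e+00  a ← 5.615824 − (+1.822e-02/-1.452e+00) = 5.628368
iter 3: u=1.230730  f(a)=+6.675e-05  f'(a)=-1.442e+00  a ← 5.628368 − (+6.675e-05/-1.442e+00) = 5.628414
iter 4: u=1.230720  f(a)=+9.035e-10  f'(a)=-1.441e+00  a ← 5.628414 − (+9.035e-10/-1.441e+00) = 5.628414
iter 5: u=1.230720  f(a)=-7.105e-15  f'(a)=-1.441e+00  a ← 5.628414 − (-7.105e-15/-1.441e+00) = 5.628414
converged: |Δa| < 1e-12 after 5 iterations
sag = a·(cosh(S/(2a)) − 1) = 5.628414·(cosh(1.230720) − 1) = 4.828546
T_max/T_min = cosh(S/(2a)) = 1.857888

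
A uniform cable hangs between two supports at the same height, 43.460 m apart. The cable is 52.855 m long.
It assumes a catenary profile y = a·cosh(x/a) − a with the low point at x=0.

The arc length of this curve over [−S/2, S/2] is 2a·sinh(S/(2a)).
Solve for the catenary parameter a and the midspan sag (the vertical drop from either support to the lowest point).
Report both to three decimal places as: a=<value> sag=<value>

seed: a₀ = √(S³/(24(L−S))) = √(43.460³/(24·9.395)) = 19.080097
iter 1: u=1.138883  f(a)=+6.285e-01  f'(a)=-1.119e+00  a ← 19.080097 − (+6.285e-01/-1.119e+00) = 19.641920
iter 2: u=1.106307  f(a)=+2.883e-02  f'(a)=-1.018e+00  a ← 19.641920 − (+2.883e-02/-1.018e+00) = 19.670234
iter 3: u=1.104715  f(a)=+6.711e-05  f'(a)=-1.013e+00  a ← 19.670234 − (+6.711e-05/-1.013e+00) = 19.670300
iter 4: u=1.104711  f(a)=+3.655e-10  f'(a)=-1.013e+00  a ← 19.670300 − (+3.655e-10/-1.013e+00) = 19.670300
iter 5: u=1.104711  f(a)=-7.105e-15  f'(a)=-1.013e+00  a ← 19.670300 − (-7.105e-15/-1.013e+00) = 19.670300
converged: |Δa| < 1e-12 after 5 iterations
sag = a·(cosh(S/(2a)) − 1) = 19.670300·(cosh(1.104711) − 1) = 13.274099
T_max/T_min = cosh(S/(2a)) = 1.674830

a=19.670 sag=13.274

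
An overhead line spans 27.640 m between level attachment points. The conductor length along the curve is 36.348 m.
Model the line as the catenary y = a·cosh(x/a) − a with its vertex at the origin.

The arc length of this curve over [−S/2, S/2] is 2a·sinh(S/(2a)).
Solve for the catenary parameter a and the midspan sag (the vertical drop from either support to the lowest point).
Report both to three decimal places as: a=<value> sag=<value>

a=10.496 sag=10.491

seed: a₀ = √(S³/(24(L−S))) = √(27.640³/(24·8.708)) = 10.051763
iter 1: u=1.374883  f(a)=+8.611e-01  f'(a)=-2.083e+00  a ← 10.051763 − (+8.611e-01/-2.083e+00) = 10.465132
iter 2: u=1.320576  f(a)=+5.597e-02  f'(a)=-1.820e+00  a ← 10.465132 − (+5.597e-02/-1.820e+00) = 10.495877
iter 3: u=1.316707  f(a)=+2.728e-04  f'(a)=-1.803e+00  a ← 10.495877 − (+2.728e-04/-1.803e+00) = 10.496029
iter 4: u=1.316688  f(a)=+6.549e-09  f'(a)=-1.803e+00  a ← 10.496029 − (+6.549e-09/-1.803e+00) = 10.496029
iter 5: u=1.316688  f(a)=+7.105e-15  f'(a)=-1.803e+00  a ← 10.496029 − (+7.105e-15/-1.803e+00) = 10.496029
converged: |Δa| < 1e-12 after 5 iterations
sag = a·(cosh(S/(2a)) − 1) = 10.496029·(cosh(1.316688) − 1) = 10.491132
T_max/T_min = cosh(S/(2a)) = 1.999533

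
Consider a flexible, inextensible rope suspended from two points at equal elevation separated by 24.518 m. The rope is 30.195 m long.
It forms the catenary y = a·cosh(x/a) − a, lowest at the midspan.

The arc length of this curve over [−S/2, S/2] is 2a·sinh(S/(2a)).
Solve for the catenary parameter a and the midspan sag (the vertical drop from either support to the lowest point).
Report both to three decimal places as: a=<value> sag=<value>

a=10.744 sag=7.786

seed: a₀ = √(S³/(24(L−S))) = √(24.518³/(24·5.677)) = 10.400698
iter 1: u=1.178671  f(a)=+4.076e-01  f'(a)=-1.251e+00  a ← 10.400698 − (+4.076e-01/-1.251e+00) = 10.726541
iter 2: u=1.142866  f(a)=+1.994e-02  f'(a)=-1.131e+00  a ← 10.726541 − (+1.994e-02/-1.131e+00) = 10.744166
iter 3: u=1.140991  f(a)=+5.315e-05  f'(a)=-1.125e+00  a ← 10.744166 − (+5.315e-05/-1.125e+00) = 10.744213
iter 4: u=1.140986  f(a)=+3.798e-10  f'(a)=-1.125e+00  a ← 10.744213 − (+3.798e-10/-1.125e+00) = 10.744213
iter 5: u=1.140986  f(a)=-3.553e-15  f'(a)=-1.125e+00  a ← 10.744213 − (-3.553e-15/-1.125e+00) = 10.744213
converged: |Δa| < 1e-12 after 5 iterations
sag = a·(cosh(S/(2a)) − 1) = 10.744213·(cosh(1.140986) − 1) = 7.786103
T_max/T_min = cosh(S/(2a)) = 1.724679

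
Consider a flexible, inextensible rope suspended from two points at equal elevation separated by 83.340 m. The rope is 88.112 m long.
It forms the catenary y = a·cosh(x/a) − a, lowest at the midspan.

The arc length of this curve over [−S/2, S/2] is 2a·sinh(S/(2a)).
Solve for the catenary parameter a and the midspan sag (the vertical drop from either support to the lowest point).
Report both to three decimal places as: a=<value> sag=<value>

seed: a₀ = √(S³/(24(L−S))) = √(83.340³/(24·4.772)) = 71.092601
iter 1: u=0.586137  f(a)=+8.265e-02  f'(a)=-1.389e-01  a ← 71.092601 − (+8.265e-02/-1.389e-01) = 71.687536
iter 2: u=0.581273  f(a)=+1.049e-03  f'(a)=-1.354e-01  a ← 71.687536 − (+1.049e-03/-1.354e-01) = 71.695283
iter 3: u=0.581210  f(a)=+1.738e-07  f'(a)=-1.354e-01  a ← 71.695283 − (+1.738e-07/-1.354e-01) = 71.695284
iter 4: u=0.581210  f(a)=+0.000e+00  f'(a)=-1.354e-01  a ← 71.695284 − (+0.000e+00/-1.354e-01) = 71.695284
converged: |Δa| < 1e-12 after 4 iterations
sag = a·(cosh(S/(2a)) − 1) = 71.695284·(cosh(0.581210) − 1) = 12.454255
T_max/T_min = cosh(S/(2a)) = 1.173711

a=71.695 sag=12.454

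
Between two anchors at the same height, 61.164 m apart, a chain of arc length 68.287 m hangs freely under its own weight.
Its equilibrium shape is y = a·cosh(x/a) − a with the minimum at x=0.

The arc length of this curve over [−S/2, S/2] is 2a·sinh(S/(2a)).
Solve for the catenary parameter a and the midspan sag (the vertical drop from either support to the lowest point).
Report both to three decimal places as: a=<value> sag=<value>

seed: a₀ = √(S³/(24(L−S))) = √(61.164³/(24·7.123)) = 36.585309
iter 1: u=0.835909  f(a)=+2.530e-01  f'(a)=-4.173e-01  a ← 36.585309 − (+2.530e-01/-4.173e-01) = 37.191697
iter 2: u=0.822280  f(a)=+6.428e-03  f'(a)=-3.963e-01  a ← 37.191697 − (+6.428e-03/-3.963e-01) = 37.207917
iter 3: u=0.821922  f(a)=+4.388e-06  f'(a)=-3.958e-01  a ← 37.207917 − (+4.388e-06/-3.958e-01) = 37.207928
iter 4: u=0.821922  f(a)=+2.046e-12  f'(a)=-3.958e-01  a ← 37.207928 − (+2.046e-12/-3.958e-01) = 37.207928
converged: |Δa| < 1e-12 after 4 iterations
sag = a·(cosh(S/(2a)) − 1) = 37.207928·(cosh(0.821922) − 1) = 13.291661
T_max/T_min = cosh(S/(2a)) = 1.357227

a=37.208 sag=13.292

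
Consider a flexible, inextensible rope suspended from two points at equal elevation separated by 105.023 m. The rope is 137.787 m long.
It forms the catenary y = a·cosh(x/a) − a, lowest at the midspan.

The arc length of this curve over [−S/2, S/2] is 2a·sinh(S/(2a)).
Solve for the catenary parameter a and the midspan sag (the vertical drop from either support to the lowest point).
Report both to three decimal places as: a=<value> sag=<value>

a=40.062 sag=39.633

seed: a₀ = √(S³/(24(L−S))) = √(105.023³/(24·32.764)) = 38.381554
iter 1: u=1.368144  f(a)=+3.207e+00  f'(a)=-2.049e+00  a ← 38.381554 − (+3.207e+00/-2.049e+00) = 39.946578
iter 2: u=1.314543  f(a)=+2.066e-01  f'(a)=-1.793e+00  a ← 39.946578 − (+2.066e-01/-1.793e+00) = 40.061800
iter 3: u=1.310762  f(a)=+9.877e-04  f'(a)=-1.776e+00  a ← 40.061800 − (+9.877e-04/-1.776e+00) = 40.062356
iter 4: u=1.310744  f(a)=+2.282e-08  f'(a)=-1.776e+00  a ← 40.062356 − (+2.282e-08/-1.776e+00) = 40.062356
iter 5: u=1.310744  f(a)=-2.842e-14  f'(a)=-1.776e+00  a ← 40.062356 − (-2.842e-14/-1.776e+00) = 40.062356
converged: |Δa| < 1e-12 after 5 iterations
sag = a·(cosh(S/(2a)) − 1) = 40.062356·(cosh(1.310744) − 1) = 39.632730
T_max/T_min = cosh(S/(2a)) = 1.989276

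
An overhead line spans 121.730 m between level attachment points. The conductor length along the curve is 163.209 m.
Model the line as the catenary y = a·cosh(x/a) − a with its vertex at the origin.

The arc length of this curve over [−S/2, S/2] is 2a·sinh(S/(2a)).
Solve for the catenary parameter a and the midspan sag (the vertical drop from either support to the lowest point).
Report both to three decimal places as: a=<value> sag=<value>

a=44.592 sag=48.401

seed: a₀ = √(S³/(24(L−S))) = √(121.730³/(24·41.479)) = 42.567356
iter 1: u=1.429852  f(a)=+4.453e+00  f'(a)=-2.378e+00  a ← 42.567356 − (+4.453e+00/-2.378e+00) = 44.440107
iter 2: u=1.369596  f(a)=+3.107e-01  f'(a)=-2.056e+00  a ← 44.440107 − (+3.107e-01/-2.056e+00) = 44.591202
iter 3: u=1.364955  f(a)=+1.764e-03  f'(a)=-2.033e+00  a ← 44.591202 − (+1.764e-03/-2.033e+00) = 44.592069
iter 4: u=1.364929  f(a)=+5.755e-08  f'(a)=-2.033e+00  a ← 44.592069 − (+5.755e-08/-2.033e+00) = 44.592069
iter 5: u=1.364929  f(a)=+2.842e-14  f'(a)=-2.033e+00  a ← 44.592069 − (+2.842e-14/-2.033e+00) = 44.592069
converged: |Δa| < 1e-12 after 5 iterations
sag = a·(cosh(S/(2a)) − 1) = 44.592069·(cosh(1.364929) − 1) = 48.401194
T_max/T_min = cosh(S/(2a)) = 2.085422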